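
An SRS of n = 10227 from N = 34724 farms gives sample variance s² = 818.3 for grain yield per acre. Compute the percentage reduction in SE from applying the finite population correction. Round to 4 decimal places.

16.0073

f = n/N = 10227/34724 = 0.29452252.
SE_no-fpc = √(s²/n) = 0.28286691; SE_fpc = √((1−f)s²/n) = 0.23758758.
Ratio = √(1−f) = 0.83992707. Reduction = 100·(1 − 0.83992707) = 16.0073%.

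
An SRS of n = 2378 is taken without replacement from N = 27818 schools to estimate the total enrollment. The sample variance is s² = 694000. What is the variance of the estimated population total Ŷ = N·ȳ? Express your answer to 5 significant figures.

Var(Ŷ) = N²·Var(ȳ) = N²·(1 − n/N)·s²/n.
f = 2378/27818 = 0.08548422; Var(ȳ) = 0.91451578·694000/2378 = 266.89401.
Var(Ŷ) = 27818² · 266.89401 = 2.0653356 × 10^11.

2.0653 × 10^11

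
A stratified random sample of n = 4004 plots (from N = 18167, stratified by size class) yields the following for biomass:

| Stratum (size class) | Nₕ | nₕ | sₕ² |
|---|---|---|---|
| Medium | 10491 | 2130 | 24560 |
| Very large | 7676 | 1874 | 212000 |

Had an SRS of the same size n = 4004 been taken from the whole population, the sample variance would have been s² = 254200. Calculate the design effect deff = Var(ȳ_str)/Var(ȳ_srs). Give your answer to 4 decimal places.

0.3703

Var(ȳ_str) = Σ Wₕ²(1−fₕ)sₕ²/nₕ with Wₕ = Nₕ/18167:
  Medium: (10491/18167)²·(1−2130/10491)·24560/2130 = 3.0644846
  Very large: (7676/18167)²·(1−1874/7676)·212000/1874 = 15.265553
  → Var(ȳ_str) = 18.330038.
Var(ȳ_srs) = (1 − 4004/18167)·254200/4004 = 49.49411.
deff = 18.330038 / 49.49411 = 0.3703.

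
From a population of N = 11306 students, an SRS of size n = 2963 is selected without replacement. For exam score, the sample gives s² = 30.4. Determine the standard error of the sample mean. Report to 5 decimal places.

0.08701

Under SRS without replacement, Var(ȳ) = (1 − f)·s²/n with f = n/N = 2963/11306 = 0.26207324.
Var(ȳ) = (1 − 0.26207324)·30.4/2963 = 0.73792676·0.010259872 = 0.007571034.
SE(ȳ) = √(0.007571034) = 0.08701.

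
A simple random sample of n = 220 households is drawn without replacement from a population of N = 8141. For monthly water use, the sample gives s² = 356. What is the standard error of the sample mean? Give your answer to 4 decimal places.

Under SRS without replacement, Var(ȳ) = (1 − f)·s²/n with f = n/N = 220/8141 = 0.02702371.
Var(ȳ) = (1 − 0.02702371)·356/220 = 0.97297629·1.6181818 = 1.5744525.
SE(ȳ) = √(1.5744525) = 1.2548.

1.2548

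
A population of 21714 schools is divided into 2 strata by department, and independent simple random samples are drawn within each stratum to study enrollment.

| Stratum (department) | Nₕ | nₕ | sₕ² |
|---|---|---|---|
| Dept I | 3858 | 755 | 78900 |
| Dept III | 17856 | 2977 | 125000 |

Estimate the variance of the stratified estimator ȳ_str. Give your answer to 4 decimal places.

26.3131

Var(ȳ_str) = Σₕ Wₕ²(1 − fₕ)sₕ²/nₕ with Wₕ = Nₕ/N, N = 21714.
Dept I: Wₕ = 0.17767339; term = 0.17767339²·(1 − 0.19569725)·78900/755 = 2.653349.
Dept III: Wₕ = 0.82232661; term = 0.82232661²·(1 − 0.16672267)·125000/2977 = 23.659711.
Sum = 26.31306.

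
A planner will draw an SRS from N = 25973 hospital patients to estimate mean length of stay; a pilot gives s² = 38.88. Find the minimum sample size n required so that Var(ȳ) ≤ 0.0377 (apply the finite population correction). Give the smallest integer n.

992

Without fpc, n₀ = s²/D = 38.88/0.0377 = 1031.2997.
With fpc, (1 − n/N)·s²/n ≤ D requires n ≥ n₀/(1 + n₀/N) = 1031.2997/(1 + 1031.2997/25973) = 991.9142.
Rounding up, n = 992.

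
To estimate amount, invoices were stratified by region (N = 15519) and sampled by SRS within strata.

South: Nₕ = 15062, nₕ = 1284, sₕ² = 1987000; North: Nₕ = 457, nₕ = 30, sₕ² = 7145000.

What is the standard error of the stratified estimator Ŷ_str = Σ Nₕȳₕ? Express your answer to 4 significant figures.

606300

Var(Ŷ_str) = Σₕ Nₕ²(1 − fₕ)sₕ²/nₕ.
South: 15062²·(1 − 1284/15062)·1987000/1284 = 3.2114537 × 10^11.
North: 457²·(1 − 30/457)·7145000/30 = 4.6475605 × 10^10.
Sum = 3.6762098 × 10^11.
SE = √(3.6762098 × 10^11) = 606300.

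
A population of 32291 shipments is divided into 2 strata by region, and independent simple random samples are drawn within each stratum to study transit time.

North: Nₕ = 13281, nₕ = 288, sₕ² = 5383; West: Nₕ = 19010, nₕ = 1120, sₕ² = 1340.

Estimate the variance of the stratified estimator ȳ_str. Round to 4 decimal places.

Var(ȳ_str) = Σₕ Wₕ²(1 − fₕ)sₕ²/nₕ with Wₕ = Nₕ/N, N = 32291.
North: Wₕ = 0.41129107; term = 0.41129107²·(1 − 0.02168511)·5383/288 = 3.093208.
West: Wₕ = 0.58870893; term = 0.58870893²·(1 − 0.05891636)·1340/1120 = 0.39022604.
Sum = 3.483434.

3.4834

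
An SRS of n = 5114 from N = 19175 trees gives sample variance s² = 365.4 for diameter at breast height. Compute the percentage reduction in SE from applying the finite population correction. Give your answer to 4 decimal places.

14.3671

f = n/N = 5114/19175 = 0.26670143.
SE_no-fpc = √(s²/n) = 0.26730305; SE_fpc = √((1−f)s²/n) = 0.22889923.
Ratio = √(1−f) = 0.85632854. Reduction = 100·(1 − 0.85632854) = 14.3671%.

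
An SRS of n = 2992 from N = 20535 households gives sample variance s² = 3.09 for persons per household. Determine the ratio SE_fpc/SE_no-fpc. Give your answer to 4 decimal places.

0.9243

f = n/N = 2992/20535 = 0.14570246.
SE_no-fpc = √(s²/n) = 0.03213649; SE_fpc = √((1−f)s²/n) = 0.029703185.
Ratio = √(1−f) = 0.92428218.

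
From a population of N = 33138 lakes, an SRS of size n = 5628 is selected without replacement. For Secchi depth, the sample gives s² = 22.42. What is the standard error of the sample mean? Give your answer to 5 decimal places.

0.05751

Under SRS without replacement, Var(ȳ) = (1 − f)·s²/n with f = n/N = 5628/33138 = 0.16983523.
Var(ȳ) = (1 − 0.16983523)·22.42/5628 = 0.83016477·0.0039836532 = 0.0033070885.
SE(ȳ) = √(0.0033070885) = 0.05751.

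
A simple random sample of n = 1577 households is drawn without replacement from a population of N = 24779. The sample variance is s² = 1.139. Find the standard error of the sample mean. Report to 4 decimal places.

0.0260

Under SRS without replacement, Var(ȳ) = (1 − f)·s²/n with f = n/N = 1577/24779 = 0.06364260.
Var(ȳ) = (1 − 0.06364260)·1.139/1577 = 0.93635740·7.2225745 × 10^-4 = 6.7629111 × 10^-4.
SE(ȳ) = √(6.7629111 × 10^-4) = 0.0260.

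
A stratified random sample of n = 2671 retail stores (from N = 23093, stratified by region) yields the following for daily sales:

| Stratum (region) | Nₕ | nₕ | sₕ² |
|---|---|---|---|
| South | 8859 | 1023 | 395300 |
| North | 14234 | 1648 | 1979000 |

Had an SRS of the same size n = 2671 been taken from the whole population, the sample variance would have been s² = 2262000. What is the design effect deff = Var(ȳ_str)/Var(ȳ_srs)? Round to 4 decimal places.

0.6058

Var(ȳ_str) = Σ Wₕ²(1−fₕ)sₕ²/nₕ with Wₕ = Nₕ/23093:
  South: (8859/23093)²·(1−1023/8859)·395300/1023 = 50.300187
  North: (14234/23093)²·(1−1648/14234)·1979000/1648 = 403.4062
  → Var(ȳ_str) = 453.70639.
Var(ȳ_srs) = (1 − 2671/23093)·2262000/2671 = 748.92207.
deff = 453.70639 / 748.92207 = 0.6058.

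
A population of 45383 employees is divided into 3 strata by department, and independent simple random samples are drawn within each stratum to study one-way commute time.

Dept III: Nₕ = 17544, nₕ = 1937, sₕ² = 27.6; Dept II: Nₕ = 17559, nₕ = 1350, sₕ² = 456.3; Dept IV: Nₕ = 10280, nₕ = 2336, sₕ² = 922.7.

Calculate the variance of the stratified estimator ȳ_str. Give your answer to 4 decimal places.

0.0643

Var(ȳ_str) = Σₕ Wₕ²(1 − fₕ)sₕ²/nₕ with Wₕ = Nₕ/N, N = 45383.
Dept III: Wₕ = 0.38657647; term = 0.38657647²·(1 − 0.11040812)·27.6/1937 = 0.0018942666.
Dept II: Wₕ = 0.38690699; term = 0.38690699²·(1 − 0.07688365)·456.3/1350 = 0.046707465.
Dept IV: Wₕ = 0.22651654; term = 0.22651654²·(1 − 0.22723735)·922.7/2336 = 0.01566151.
Sum = 0.064263242.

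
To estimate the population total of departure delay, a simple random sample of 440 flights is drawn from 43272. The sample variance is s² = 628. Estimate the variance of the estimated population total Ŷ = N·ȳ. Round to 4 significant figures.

2.645 × 10^9

Var(Ŷ) = N²·Var(ȳ) = N²·(1 − n/N)·s²/n.
f = 440/43272 = 0.01016824; Var(ȳ) = 0.98983176·628/440 = 1.4127599.
Var(Ŷ) = 43272² · 1.4127599 = 2.6453449 × 10^9.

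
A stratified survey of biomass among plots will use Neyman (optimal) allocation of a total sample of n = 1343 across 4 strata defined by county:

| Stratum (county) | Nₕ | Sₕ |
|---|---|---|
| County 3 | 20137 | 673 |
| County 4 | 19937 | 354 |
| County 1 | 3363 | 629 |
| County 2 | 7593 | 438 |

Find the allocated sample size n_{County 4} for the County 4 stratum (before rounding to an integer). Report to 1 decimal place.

Neyman allocation: nₕ = n·NₕSₕ / Σⱼ NⱼSⱼ.
Σ NⱼSⱼ = 20137·673 + 19937·354 + 3363·629 + 7593·438 = 2.605096 × 10^7.
n_{County 4} = 1343·19937·354 / (2.605096 × 10^7) = 363.8.

363.8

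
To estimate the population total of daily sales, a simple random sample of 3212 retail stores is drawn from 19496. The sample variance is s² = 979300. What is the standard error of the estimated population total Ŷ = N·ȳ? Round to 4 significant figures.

311100

Var(Ŷ) = N²·Var(ȳ) = N²·(1 − n/N)·s²/n.
f = 3212/19496 = 0.16475174; Var(ȳ) = 0.83524826·979300/3212 = 254.6571.
Var(Ŷ) = 19496² · 254.6571 = 9.679364 × 10^10.
SE(Ŷ) = √(9.679364 × 10^10) = 311100.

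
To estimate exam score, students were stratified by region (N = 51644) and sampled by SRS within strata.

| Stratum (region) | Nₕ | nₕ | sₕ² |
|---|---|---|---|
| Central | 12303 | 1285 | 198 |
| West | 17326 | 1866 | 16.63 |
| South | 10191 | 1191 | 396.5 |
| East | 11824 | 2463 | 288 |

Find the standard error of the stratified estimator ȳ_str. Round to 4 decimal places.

0.1582

Var(ȳ_str) = Σₕ Wₕ²(1 − fₕ)sₕ²/nₕ with Wₕ = Nₕ/N, N = 51644.
Central: Wₕ = 0.23822709; term = 0.23822709²·(1 − 0.10444607)·198/1285 = 0.0078313405.
West: Wₕ = 0.33548912; term = 0.33548912²·(1 − 0.10769941)·16.63/1866 = 8.9505282 × 10^-4.
South: Wₕ = 0.19733173; term = 0.19733173²·(1 − 0.11686782)·396.5/1191 = 0.011448563.
East: Wₕ = 0.22895206; term = 0.22895206²·(1 − 0.20830514)·288/2463 = 0.0048526056.
Sum = 0.025027562.
SE = √(0.025027562) = 0.1582.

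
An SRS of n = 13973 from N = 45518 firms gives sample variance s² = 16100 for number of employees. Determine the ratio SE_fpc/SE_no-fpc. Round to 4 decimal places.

0.8325

f = n/N = 13973/45518 = 0.30697746.
SE_no-fpc = √(s²/n) = 1.0734161; SE_fpc = √((1−f)s²/n) = 0.89359718.
Ratio = √(1−f) = 0.83247975.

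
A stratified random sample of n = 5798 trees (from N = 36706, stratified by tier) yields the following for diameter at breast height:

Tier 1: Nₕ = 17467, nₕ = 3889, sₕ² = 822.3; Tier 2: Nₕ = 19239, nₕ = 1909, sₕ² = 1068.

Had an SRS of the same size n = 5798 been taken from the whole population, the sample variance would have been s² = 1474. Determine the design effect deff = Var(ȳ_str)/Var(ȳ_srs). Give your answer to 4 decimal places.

0.8206

Var(ȳ_str) = Σ Wₕ²(1−fₕ)sₕ²/nₕ with Wₕ = Nₕ/36706:
  Tier 1: (17467/36706)²·(1−3889/17467)·822.3/3889 = 0.037219656
  Tier 2: (19239/36706)²·(1−1909/19239)·1068/1909 = 0.1384434
  → Var(ȳ_str) = 0.17566306.
Var(ȳ_srs) = (1 − 5798/36706)·1474/5798 = 0.21406867.
deff = 0.17566306 / 0.21406867 = 0.8206.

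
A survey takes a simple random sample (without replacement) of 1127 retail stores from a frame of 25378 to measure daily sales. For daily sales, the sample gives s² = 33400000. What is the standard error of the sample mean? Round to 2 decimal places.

Under SRS without replacement, Var(ȳ) = (1 − f)·s²/n with f = n/N = 1127/25378 = 0.04440854.
Var(ȳ) = (1 − 0.04440854)·33400000/1127 = 0.95559146·29636.202 = 28320.102.
SE(ȳ) = √(28320.102) = 168.29.

168.29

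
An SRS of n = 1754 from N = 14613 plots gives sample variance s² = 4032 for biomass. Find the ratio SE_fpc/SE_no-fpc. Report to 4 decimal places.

f = n/N = 1754/14613 = 0.12003011.
SE_no-fpc = √(s²/n) = 1.5161615; SE_fpc = √((1−f)s²/n) = 1.4222612.
Ratio = √(1−f) = 0.93806710.

0.9381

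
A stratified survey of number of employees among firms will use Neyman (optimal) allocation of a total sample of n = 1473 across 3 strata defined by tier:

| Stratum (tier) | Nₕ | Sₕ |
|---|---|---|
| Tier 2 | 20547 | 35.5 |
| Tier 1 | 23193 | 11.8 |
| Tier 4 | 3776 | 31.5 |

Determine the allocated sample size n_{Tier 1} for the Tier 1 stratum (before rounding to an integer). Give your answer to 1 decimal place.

359.3

Neyman allocation: nₕ = n·NₕSₕ / Σⱼ NⱼSⱼ.
Σ NⱼSⱼ = 20547·35.5 + 23193·11.8 + 3776·31.5 = 1.1220399 × 10^6.
n_{Tier 1} = 1473·23193·11.8 / (1.1220399 × 10^6) = 359.3.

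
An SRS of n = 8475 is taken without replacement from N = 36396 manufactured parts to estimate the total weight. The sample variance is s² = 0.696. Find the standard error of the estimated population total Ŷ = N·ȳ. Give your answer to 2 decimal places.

288.89

Var(Ŷ) = N²·Var(ȳ) = N²·(1 − n/N)·s²/n.
f = 8475/36396 = 0.23285526; Var(ȳ) = 0.76714474·0.696/8475 = 6.3000913 × 10^-5.
Var(Ŷ) = 36396² · (6.3000913 × 10^-5) = 83455.345.
SE(Ŷ) = √(83455.345) = 288.89.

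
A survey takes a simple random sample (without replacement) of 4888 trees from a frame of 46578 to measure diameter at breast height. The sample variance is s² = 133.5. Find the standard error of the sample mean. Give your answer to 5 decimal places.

Under SRS without replacement, Var(ȳ) = (1 − f)·s²/n with f = n/N = 4888/46578 = 0.10494225.
Var(ȳ) = (1 − 0.10494225)·133.5/4888 = 0.89505775·0.027311784 = 0.024445624.
SE(ȳ) = √(0.024445624) = 0.15635.

0.15635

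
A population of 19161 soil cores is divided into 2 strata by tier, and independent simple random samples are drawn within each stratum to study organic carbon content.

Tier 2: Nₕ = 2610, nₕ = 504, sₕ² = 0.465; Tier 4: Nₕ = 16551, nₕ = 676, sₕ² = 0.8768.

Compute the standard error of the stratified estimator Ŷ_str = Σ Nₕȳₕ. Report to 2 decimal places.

588.10

Var(Ŷ_str) = Σₕ Nₕ²(1 − fₕ)sₕ²/nₕ.
Tier 2: 2610²·(1 − 504/2610)·0.465/504 = 5071.3232.
Tier 4: 16551²·(1 − 676/16551)·0.8768/676 = 340793.9.
Sum = 345865.22.
SE = √(345865.22) = 588.10.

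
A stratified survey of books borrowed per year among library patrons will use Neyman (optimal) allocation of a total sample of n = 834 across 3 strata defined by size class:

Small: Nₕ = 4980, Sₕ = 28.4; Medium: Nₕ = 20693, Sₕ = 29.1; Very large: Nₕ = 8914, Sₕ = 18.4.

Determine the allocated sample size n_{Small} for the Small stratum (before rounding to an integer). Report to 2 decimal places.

129.96

Neyman allocation: nₕ = n·NₕSₕ / Σⱼ NⱼSⱼ.
Σ NⱼSⱼ = 4980·28.4 + 20693·29.1 + 8914·18.4 = 907615.9.
n_{Small} = 834·4980·28.4 / 907615.9 = 129.96.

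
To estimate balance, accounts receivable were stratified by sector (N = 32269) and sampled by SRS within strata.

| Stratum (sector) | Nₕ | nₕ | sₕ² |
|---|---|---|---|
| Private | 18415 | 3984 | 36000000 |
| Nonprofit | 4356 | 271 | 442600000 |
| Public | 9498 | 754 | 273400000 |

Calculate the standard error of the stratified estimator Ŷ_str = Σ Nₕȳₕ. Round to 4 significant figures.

7.847 × 10^6

Var(Ŷ_str) = Σₕ Nₕ²(1 − fₕ)sₕ²/nₕ.
Private: 18415²·(1 − 3984/18415)·36000000/3984 = 2.4013271 × 10^12.
Nonprofit: 4356²·(1 − 271/4356)·442600000/271 = 2.9061769 × 10^13.
Public: 9498²·(1 − 754/9498)·273400000/754 = 3.0114072 × 10^13.
Sum = 6.1577168 × 10^13.
SE = √(6.1577168 × 10^13) = 7.847 × 10^6.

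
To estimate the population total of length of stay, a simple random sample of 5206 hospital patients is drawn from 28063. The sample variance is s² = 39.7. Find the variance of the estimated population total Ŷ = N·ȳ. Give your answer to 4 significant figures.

4.891 × 10^6

Var(Ŷ) = N²·Var(ȳ) = N²·(1 − n/N)·s²/n.
f = 5206/28063 = 0.18551117; Var(ȳ) = 0.81448883·39.7/5206 = 0.0062111422.
Var(Ŷ) = 28063² · 0.0062111422 = 4.891473 × 10^6.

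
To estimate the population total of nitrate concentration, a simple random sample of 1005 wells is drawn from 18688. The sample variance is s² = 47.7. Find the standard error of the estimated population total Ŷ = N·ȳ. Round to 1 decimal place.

Var(Ŷ) = N²·Var(ȳ) = N²·(1 − n/N)·s²/n.
f = 1005/18688 = 0.05377783; Var(ȳ) = 0.94622217·47.7/1005 = 0.044910246.
Var(Ŷ) = 18688² · 0.044910246 = 1.5684515 × 10^7.
SE(Ŷ) = √(1.5684515 × 10^7) = 3960.4.

3960.4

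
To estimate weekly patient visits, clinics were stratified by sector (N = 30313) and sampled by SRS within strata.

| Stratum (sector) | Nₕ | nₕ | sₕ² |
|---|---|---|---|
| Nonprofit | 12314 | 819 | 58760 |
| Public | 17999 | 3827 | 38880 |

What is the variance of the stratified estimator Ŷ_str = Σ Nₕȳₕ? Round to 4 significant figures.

Var(Ŷ_str) = Σₕ Nₕ²(1 − fₕ)sₕ²/nₕ.
Nonprofit: 12314²·(1 − 819/12314)·58760/819 = 1.015561 × 10^10.
Public: 17999²·(1 − 3827/17999)·38880/3827 = 2.5914767 × 10^9.
Sum = 1.2747087 × 10^10.

1.275 × 10^10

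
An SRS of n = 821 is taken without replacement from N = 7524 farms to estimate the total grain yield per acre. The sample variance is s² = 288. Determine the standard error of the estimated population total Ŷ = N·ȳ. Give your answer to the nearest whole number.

4206

Var(Ŷ) = N²·Var(ȳ) = N²·(1 − n/N)·s²/n.
f = 821/7524 = 0.10911749; Var(ȳ) = 0.89088251·288/821 = 0.31251421.
Var(Ŷ) = 7524² · 0.31251421 = 1.7691609 × 10^7.
SE(Ŷ) = √(1.7691609 × 10^7) = 4206.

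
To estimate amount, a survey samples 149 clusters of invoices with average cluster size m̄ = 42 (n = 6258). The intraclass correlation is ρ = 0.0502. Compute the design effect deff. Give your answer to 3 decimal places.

deff = 1 + (42 − 1)·0.0502 = 1 + 2.0582 = 3.0582.

3.058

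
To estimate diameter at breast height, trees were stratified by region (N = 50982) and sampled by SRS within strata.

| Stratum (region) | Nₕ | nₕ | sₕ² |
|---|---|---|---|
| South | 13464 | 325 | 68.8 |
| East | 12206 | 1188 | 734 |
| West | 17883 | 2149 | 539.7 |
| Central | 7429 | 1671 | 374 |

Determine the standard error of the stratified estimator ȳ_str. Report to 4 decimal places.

0.2779

Var(ȳ_str) = Σₕ Wₕ²(1 − fₕ)sₕ²/nₕ with Wₕ = Nₕ/N, N = 50982.
South: Wₕ = 0.26409321; term = 0.26409321²·(1 − 0.02413844)·68.8/325 = 0.014408135.
East: Wₕ = 0.23941783; term = 0.23941783²·(1 − 0.09732918)·734/1188 = 0.031968482.
West: Wₕ = 0.35077086; term = 0.35077086²·(1 − 0.12016999)·539.7/2149 = 0.027187031.
Central: Wₕ = 0.14571810; term = 0.14571810²·(1 − 0.22492933)·374/1671 = 0.0036835234.
Sum = 0.077247171.
SE = √(0.077247171) = 0.2779.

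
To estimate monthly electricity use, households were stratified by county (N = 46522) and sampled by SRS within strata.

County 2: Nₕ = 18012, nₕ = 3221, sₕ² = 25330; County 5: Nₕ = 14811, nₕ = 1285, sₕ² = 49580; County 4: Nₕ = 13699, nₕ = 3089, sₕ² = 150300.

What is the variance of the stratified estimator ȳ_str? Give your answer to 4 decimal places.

Var(ȳ_str) = Σₕ Wₕ²(1 − fₕ)sₕ²/nₕ with Wₕ = Nₕ/N, N = 46522.
County 2: Wₕ = 0.38717166; term = 0.38717166²·(1 − 0.17882523)·25330/3221 = 0.96802637.
County 5: Wₕ = 0.31836550; term = 0.31836550²·(1 − 0.08675984)·49580/1285 = 3.5714157.
County 4: Wₕ = 0.29446283; term = 0.29446283²·(1 − 0.22549091)·150300/3089 = 3.2675976.
Sum = 7.8070397.

7.8070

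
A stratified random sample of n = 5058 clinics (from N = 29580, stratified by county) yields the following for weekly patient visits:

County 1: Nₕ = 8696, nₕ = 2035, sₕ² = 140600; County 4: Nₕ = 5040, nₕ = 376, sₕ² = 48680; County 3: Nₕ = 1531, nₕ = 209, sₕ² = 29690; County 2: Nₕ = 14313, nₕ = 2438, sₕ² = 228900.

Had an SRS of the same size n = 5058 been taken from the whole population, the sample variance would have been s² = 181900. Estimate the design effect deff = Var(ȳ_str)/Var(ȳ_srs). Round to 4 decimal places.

0.8928

Var(ȳ_str) = Σ Wₕ²(1−fₕ)sₕ²/nₕ with Wₕ = Nₕ/29580:
  County 1: (8696/29580)²·(1−2035/8696)·140600/2035 = 4.573867
  County 4: (5040/29580)²·(1−376/5040)·48680/376 = 3.4782073
  County 3: (1531/29580)²·(1−209/1531)·29690/209 = 0.32860504
  County 2: (14313/29580)²·(1−2438/14313)·228900/2438 = 18.238119
  → Var(ȳ_str) = 26.618798.
Var(ȳ_srs) = (1 − 5058/29580)·181900/5058 = 29.813406.
deff = 26.618798 / 29.813406 = 0.8928.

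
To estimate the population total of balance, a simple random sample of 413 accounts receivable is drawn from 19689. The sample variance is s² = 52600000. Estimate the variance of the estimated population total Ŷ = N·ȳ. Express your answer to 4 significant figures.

4.834 × 10^13

Var(Ŷ) = N²·Var(ȳ) = N²·(1 − n/N)·s²/n.
f = 413/19689 = 0.02097618; Var(ȳ) = 0.97902382·52600000/413 = 124689.23.
Var(Ŷ) = 19689² · 124689.23 = 4.8336618 × 10^13.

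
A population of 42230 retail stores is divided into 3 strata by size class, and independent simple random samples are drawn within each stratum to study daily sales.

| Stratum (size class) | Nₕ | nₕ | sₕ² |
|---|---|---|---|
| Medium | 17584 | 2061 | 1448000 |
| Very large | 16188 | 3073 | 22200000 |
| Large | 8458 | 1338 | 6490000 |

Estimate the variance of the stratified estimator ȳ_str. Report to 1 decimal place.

1131.3

Var(ȳ_str) = Σₕ Wₕ²(1 − fₕ)sₕ²/nₕ with Wₕ = Nₕ/N, N = 42230.
Medium: Wₕ = 0.41638646; term = 0.41638646²·(1 − 0.11720883)·1448000/2061 = 107.53299.
Very large: Wₕ = 0.38332939; term = 0.38332939²·(1 − 0.18983197)·22200000/3073 = 860.02236.
Large: Wₕ = 0.20028416; term = 0.20028416²·(1 − 0.15819343)·6490000/1338 = 163.79253.
Sum = 1131.3479.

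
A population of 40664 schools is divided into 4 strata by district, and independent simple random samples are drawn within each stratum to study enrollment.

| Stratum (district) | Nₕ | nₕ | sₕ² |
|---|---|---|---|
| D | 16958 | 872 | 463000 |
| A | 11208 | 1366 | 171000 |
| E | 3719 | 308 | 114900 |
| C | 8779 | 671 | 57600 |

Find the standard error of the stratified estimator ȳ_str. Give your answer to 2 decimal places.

10.12

Var(ȳ_str) = Σₕ Wₕ²(1 − fₕ)sₕ²/nₕ with Wₕ = Nₕ/N, N = 40664.
D: Wₕ = 0.41702735; term = 0.41702735²·(1 − 0.05142116)·463000/872 = 87.592517.
A: Wₕ = 0.27562463; term = 0.27562463²·(1 − 0.12187723)·171000/1366 = 8.3509657.
E: Wₕ = 0.09145682; term = 0.09145682²·(1 − 0.08281796)·114900/308 = 2.8619169.
C: Wₕ = 0.21589121; term = 0.21589121²·(1 − 0.07643240)·57600/671 = 3.6952052.
Sum = 102.5006.
SE = √(102.5006) = 10.12.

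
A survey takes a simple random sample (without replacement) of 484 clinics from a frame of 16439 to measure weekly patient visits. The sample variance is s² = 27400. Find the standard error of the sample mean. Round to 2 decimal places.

Under SRS without replacement, Var(ȳ) = (1 − f)·s²/n with f = n/N = 484/16439 = 0.02944218.
Var(ȳ) = (1 − 0.02944218)·27400/484 = 0.97055782·56.61157 = 54.944802.
SE(ȳ) = √(54.944802) = 7.41.

7.41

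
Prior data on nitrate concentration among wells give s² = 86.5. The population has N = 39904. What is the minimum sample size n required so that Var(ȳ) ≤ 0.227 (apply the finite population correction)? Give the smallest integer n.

378

Without fpc, n₀ = s²/D = 86.5/0.227 = 381.0573.
With fpc, (1 − n/N)·s²/n ≤ D requires n ≥ n₀/(1 + n₀/N) = 381.0573/(1 + 381.0573/39904) = 377.4529.
Rounding up, n = 378.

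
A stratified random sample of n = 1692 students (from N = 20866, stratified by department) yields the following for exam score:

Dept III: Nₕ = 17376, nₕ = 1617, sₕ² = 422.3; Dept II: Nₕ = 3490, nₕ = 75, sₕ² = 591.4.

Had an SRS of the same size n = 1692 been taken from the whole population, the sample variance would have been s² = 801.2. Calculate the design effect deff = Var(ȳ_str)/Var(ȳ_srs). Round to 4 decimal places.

0.8736

Var(ȳ_str) = Σ Wₕ²(1−fₕ)sₕ²/nₕ with Wₕ = Nₕ/20866:
  Dept III: (17376/20866)²·(1−1617/17376)·422.3/1617 = 0.16425217
  Dept II: (3490/20866)²·(1−75/3490)·591.4/75 = 0.21585285
  → Var(ȳ_str) = 0.38010502.
Var(ȳ_srs) = (1 − 1692/20866)·801.2/1692 = 0.43512507.
deff = 0.38010502 / 0.43512507 = 0.8736.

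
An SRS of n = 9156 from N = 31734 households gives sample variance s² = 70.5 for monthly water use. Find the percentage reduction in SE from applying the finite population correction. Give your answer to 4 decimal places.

f = n/N = 9156/31734 = 0.28852335.
SE_no-fpc = √(s²/n) = 0.087748897; SE_fpc = √((1−f)s²/n) = 0.074015383.
Ratio = √(1−f) = 0.84349075. Reduction = 100·(1 − 0.84349075) = 15.6509%.

15.6509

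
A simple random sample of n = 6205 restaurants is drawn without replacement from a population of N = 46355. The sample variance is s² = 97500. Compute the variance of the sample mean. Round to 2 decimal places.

Under SRS without replacement, Var(ȳ) = (1 − f)·s²/n with f = n/N = 6205/46355 = 0.13385827.
Var(ȳ) = (1 − 0.13385827)·97500/6205 = 0.86614173·15.713135 = 13.609802.

13.61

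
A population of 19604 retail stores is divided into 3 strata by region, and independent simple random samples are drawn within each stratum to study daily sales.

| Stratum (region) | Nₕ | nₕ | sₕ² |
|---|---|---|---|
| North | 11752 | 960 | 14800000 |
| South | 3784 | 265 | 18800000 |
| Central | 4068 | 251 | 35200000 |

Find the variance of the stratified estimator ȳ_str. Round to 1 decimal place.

Var(ȳ_str) = Σₕ Wₕ²(1 − fₕ)sₕ²/nₕ with Wₕ = Nₕ/N, N = 19604.
North: Wₕ = 0.59946950; term = 0.59946950²·(1 − 0.08168822)·14800000/960 = 5087.6217.
South: Wₕ = 0.19302183; term = 0.19302183²·(1 − 0.07003171)·18800000/265 = 2458.0628.
Central: Wₕ = 0.20750867; term = 0.20750867²·(1 − 0.06170108)·35200000/251 = 5666.0794.
Sum = 13211.764.

13211.8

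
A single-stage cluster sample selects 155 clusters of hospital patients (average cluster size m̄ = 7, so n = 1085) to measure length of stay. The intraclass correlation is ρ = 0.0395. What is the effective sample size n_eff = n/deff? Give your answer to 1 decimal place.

deff = 1 + (7 − 1)·0.0395 = 1 + 0.237 = 1.237.
n_eff = 1085 / 1.237 = 877.1.

877.1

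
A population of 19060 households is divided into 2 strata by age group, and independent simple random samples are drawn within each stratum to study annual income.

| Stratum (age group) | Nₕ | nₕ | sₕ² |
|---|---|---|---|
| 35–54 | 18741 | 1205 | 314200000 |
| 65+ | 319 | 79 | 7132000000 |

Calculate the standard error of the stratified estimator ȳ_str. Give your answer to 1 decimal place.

504.9

Var(ȳ_str) = Σₕ Wₕ²(1 − fₕ)sₕ²/nₕ with Wₕ = Nₕ/N, N = 19060.
35–54: Wₕ = 0.98326338; term = 0.98326338²·(1 − 0.06429753)·314200000/1205 = 235883.
65+: Wₕ = 0.01673662; term = 0.01673662²·(1 − 0.24764890)·7132000000/79 = 19025.688.
Sum = 254908.69.
SE = √(254908.69) = 504.9.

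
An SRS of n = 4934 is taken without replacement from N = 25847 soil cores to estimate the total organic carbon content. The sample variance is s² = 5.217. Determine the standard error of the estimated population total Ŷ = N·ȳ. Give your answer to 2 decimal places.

756.00

Var(Ŷ) = N²·Var(ȳ) = N²·(1 − n/N)·s²/n.
f = 4934/25847 = 0.19089256; Var(ȳ) = 0.80910744·5.217/4934 = 8.5551551 × 10^-4.
Var(Ŷ) = 25847² · (8.5551551 × 10^-4) = 571542.03.
SE(Ŷ) = √(571542.03) = 756.00.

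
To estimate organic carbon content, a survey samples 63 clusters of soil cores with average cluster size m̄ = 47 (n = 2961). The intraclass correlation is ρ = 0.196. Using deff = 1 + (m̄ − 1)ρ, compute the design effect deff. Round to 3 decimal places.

deff = 1 + (47 − 1)·0.196 = 1 + 9.016 = 10.016.

10.016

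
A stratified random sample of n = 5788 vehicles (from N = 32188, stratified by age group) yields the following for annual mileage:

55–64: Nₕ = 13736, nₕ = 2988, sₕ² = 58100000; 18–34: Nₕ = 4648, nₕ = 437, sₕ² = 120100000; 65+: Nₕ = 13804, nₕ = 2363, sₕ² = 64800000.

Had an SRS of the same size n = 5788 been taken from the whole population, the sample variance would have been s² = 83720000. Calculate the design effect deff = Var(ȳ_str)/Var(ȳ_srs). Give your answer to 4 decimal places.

1.0235

Var(ȳ_str) = Σ Wₕ²(1−fₕ)sₕ²/nₕ with Wₕ = Nₕ/32188:
  55–64: (13736/32188)²·(1−2988/13736)·58100000/2988 = 2770.7382
  18–34: (4648/32188)²·(1−437/4648)·120100000/437 = 5191.8836
  65+: (13804/32188)²·(1−2363/13804)·64800000/2363 = 4180.1536
  → Var(ȳ_str) = 12142.775.
Var(ȳ_srs) = (1 − 5788/32188)·83720000/5788 = 11863.44.
deff = 12142.775 / 11863.44 = 1.0235.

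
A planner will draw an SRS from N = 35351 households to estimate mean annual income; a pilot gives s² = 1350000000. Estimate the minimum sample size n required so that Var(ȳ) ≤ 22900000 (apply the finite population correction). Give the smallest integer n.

Without fpc, n₀ = s²/D = 1350000000/22900000 = 58.9520.
With fpc, (1 − n/N)·s²/n ≤ D requires n ≥ n₀/(1 + n₀/N) = 58.9520/(1 + 58.9520/35351) = 58.8539.
Rounding up, n = 59.

59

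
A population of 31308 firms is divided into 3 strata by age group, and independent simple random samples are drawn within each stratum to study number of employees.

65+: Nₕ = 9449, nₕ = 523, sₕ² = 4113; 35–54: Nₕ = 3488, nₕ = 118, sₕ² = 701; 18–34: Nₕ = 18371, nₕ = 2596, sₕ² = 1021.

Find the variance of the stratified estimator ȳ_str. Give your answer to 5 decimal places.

0.86421

Var(ȳ_str) = Σₕ Wₕ²(1 − fₕ)sₕ²/nₕ with Wₕ = Nₕ/N, N = 31308.
65+: Wₕ = 0.30180784; term = 0.30180784²·(1 − 0.05534977)·4113/523 = 0.67668898.
35–54: Wₕ = 0.11140922; term = 0.11140922²·(1 − 0.03383028)·701/118 = 0.071241284.
18–34: Wₕ = 0.58678293; term = 0.58678293²·(1 − 0.14130967)·1021/2596 = 0.11628202.
Sum = 0.86421228.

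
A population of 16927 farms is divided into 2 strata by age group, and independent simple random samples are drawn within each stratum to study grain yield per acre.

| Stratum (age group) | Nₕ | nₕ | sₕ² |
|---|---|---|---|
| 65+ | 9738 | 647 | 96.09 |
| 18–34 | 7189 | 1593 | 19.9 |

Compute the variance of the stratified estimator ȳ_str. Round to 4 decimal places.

0.0476

Var(ȳ_str) = Σₕ Wₕ²(1 − fₕ)sₕ²/nₕ with Wₕ = Nₕ/N, N = 16927.
65+: Wₕ = 0.57529391; term = 0.57529391²·(1 − 0.06644075)·96.09/647 = 0.045887601.
18–34: Wₕ = 0.42470609; term = 0.42470609²·(1 − 0.22158854)·19.9/1593 = 0.0017539754.
Sum = 0.047641576.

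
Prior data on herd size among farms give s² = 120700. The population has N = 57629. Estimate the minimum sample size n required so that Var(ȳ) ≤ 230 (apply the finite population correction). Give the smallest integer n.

521

Without fpc, n₀ = s²/D = 120700/230 = 524.7826.
With fpc, (1 − n/N)·s²/n ≤ D requires n ≥ n₀/(1 + n₀/N) = 524.7826/(1 + 524.7826/57629) = 520.0469.
Rounding up, n = 521.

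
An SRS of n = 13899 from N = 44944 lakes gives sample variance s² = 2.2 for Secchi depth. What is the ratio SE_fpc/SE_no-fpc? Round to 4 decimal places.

0.8311

f = n/N = 13899/44944 = 0.30925151.
SE_no-fpc = √(s²/n) = 0.012581127; SE_fpc = √((1−f)s²/n) = 0.010456336.
Ratio = √(1−f) = 0.83111280.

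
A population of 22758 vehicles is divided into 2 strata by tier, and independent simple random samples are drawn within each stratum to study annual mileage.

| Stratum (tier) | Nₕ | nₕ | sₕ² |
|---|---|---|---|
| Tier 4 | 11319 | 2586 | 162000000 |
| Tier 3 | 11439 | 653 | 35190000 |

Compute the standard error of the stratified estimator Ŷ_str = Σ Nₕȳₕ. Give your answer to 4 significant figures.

Var(Ŷ_str) = Σₕ Nₕ²(1 − fₕ)sₕ²/nₕ.
Tier 4: 11319²·(1 − 2586/11319)·162000000/2586 = 6.1923859 × 10^12.
Tier 3: 11439²·(1 − 653/11439)·35190000/653 = 6.6489729 × 10^12.
Sum = 1.2841359 × 10^13.
SE = √(1.2841359 × 10^13) = 3.583 × 10^6.

3.583 × 10^6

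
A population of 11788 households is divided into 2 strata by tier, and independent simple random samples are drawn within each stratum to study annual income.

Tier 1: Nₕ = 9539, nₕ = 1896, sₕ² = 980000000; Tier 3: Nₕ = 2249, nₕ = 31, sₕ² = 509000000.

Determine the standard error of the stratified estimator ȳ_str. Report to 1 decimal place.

Var(ȳ_str) = Σₕ Wₕ²(1 − fₕ)sₕ²/nₕ with Wₕ = Nₕ/N, N = 11788.
Tier 1: Wₕ = 0.80921276; term = 0.80921276²·(1 − 0.19876297)·980000000/1896 = 271190.33.
Tier 3: Wₕ = 0.19078724; term = 0.19078724²·(1 − 0.01378390)·509000000/31 = 589422.66.
Sum = 860612.99.
SE = √(860612.99) = 927.7.

927.7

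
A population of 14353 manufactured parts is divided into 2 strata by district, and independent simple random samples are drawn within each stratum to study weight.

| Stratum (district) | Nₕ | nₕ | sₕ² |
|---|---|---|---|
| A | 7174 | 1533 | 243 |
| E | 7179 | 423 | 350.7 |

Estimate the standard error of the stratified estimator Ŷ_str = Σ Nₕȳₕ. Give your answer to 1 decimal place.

6828.3

Var(Ŷ_str) = Σₕ Nₕ²(1 − fₕ)sₕ²/nₕ.
A: 7174²·(1 − 1533/7174)·243/1533 = 6.4147774 × 10^6.
E: 7179²·(1 − 423/7179)·350.7/423 = 4.0211381 × 10^7.
Sum = 4.6626158 × 10^7.
SE = √(4.6626158 × 10^7) = 6828.3.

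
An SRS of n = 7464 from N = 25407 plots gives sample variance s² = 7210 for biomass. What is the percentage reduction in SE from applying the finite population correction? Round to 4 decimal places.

15.9629

f = n/N = 7464/25407 = 0.29377731.
SE_no-fpc = √(s²/n) = 0.98283772; SE_fpc = √((1−f)s²/n) = 0.8259479.
Ratio = √(1−f) = 0.84037057. Reduction = 100·(1 − 0.84037057) = 15.9629%.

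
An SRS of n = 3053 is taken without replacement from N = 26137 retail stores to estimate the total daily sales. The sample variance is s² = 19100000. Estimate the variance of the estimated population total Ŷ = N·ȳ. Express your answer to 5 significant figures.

Var(Ŷ) = N²·Var(ȳ) = N²·(1 − n/N)·s²/n.
f = 3053/26137 = 0.11680759; Var(ȳ) = 0.88319241·19100000/3053 = 5525.3767.
Var(Ŷ) = 26137² · 5525.3767 = 3.7746211 × 10^12.

3.7746 × 10^12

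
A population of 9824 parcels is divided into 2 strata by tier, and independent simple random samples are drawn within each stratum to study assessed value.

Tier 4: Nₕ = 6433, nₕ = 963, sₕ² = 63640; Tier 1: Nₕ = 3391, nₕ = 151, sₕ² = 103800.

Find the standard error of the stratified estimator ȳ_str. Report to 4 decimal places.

10.1169

Var(ȳ_str) = Σₕ Wₕ²(1 − fₕ)sₕ²/nₕ with Wₕ = Nₕ/N, N = 9824.
Tier 4: Wₕ = 0.65482492; term = 0.65482492²·(1 − 0.14969688)·63640/963 = 24.095062.
Tier 1: Wₕ = 0.34517508; term = 0.34517508²·(1 − 0.04452964)·103800/151 = 78.255793.
Sum = 102.35086.
SE = √(102.35086) = 10.1169.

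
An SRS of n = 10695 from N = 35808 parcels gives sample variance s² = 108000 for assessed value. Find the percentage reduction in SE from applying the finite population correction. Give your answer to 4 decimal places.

f = n/N = 10695/35808 = 0.29867627.
SE_no-fpc = √(s²/n) = 3.1777628; SE_fpc = √((1−f)s²/n) = 2.6612198.
Ratio = √(1−f) = 0.83745073. Reduction = 100·(1 − 0.83745073) = 16.2549%.

16.2549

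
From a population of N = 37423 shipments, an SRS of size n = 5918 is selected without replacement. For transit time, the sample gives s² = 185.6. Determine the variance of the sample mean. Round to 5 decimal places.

0.02640

Under SRS without replacement, Var(ȳ) = (1 − f)·s²/n with f = n/N = 5918/37423 = 0.15813804.
Var(ȳ) = (1 − 0.15813804)·185.6/5918 = 0.84186196·0.031361947 = 0.02640243.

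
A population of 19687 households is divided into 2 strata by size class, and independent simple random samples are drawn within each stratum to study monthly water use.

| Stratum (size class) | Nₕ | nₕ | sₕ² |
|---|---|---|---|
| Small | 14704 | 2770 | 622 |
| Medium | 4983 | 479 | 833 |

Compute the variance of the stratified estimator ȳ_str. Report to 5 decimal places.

0.20237

Var(ȳ_str) = Σₕ Wₕ²(1 − fₕ)sₕ²/nₕ with Wₕ = Nₕ/N, N = 19687.
Small: Wₕ = 0.74688881; term = 0.74688881²·(1 − 0.18838411)·622/2770 = 0.10166537.
Medium: Wₕ = 0.25311119; term = 0.25311119²·(1 − 0.09612683)·833/479 = 0.10070237.
Sum = 0.20236774.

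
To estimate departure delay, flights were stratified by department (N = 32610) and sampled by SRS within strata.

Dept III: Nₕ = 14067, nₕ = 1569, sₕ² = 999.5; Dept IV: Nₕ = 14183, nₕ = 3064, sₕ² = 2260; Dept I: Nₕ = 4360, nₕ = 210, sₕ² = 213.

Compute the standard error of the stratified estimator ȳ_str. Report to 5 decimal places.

0.48162

Var(ȳ_str) = Σₕ Wₕ²(1 − fₕ)sₕ²/nₕ with Wₕ = Nₕ/N, N = 32610.
Dept III: Wₕ = 0.43137075; term = 0.43137075²·(1 − 0.11153764)·999.5/1569 = 0.10531743.
Dept IV: Wₕ = 0.43492794; term = 0.43492794²·(1 − 0.21603328)·2260/3064 = 0.10938352.
Dept I: Wₕ = 0.13370132; term = 0.13370132²·(1 − 0.04816514)·213/210 = 0.017258113.
Sum = 0.23195906.
SE = √(0.23195906) = 0.48162.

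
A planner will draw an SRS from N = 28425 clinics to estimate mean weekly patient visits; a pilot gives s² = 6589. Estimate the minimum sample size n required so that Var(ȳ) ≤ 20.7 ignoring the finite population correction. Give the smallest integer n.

319

Without fpc, n₀ = s²/D = 6589/20.7 = 318.3092.
Rounding up, n = 319.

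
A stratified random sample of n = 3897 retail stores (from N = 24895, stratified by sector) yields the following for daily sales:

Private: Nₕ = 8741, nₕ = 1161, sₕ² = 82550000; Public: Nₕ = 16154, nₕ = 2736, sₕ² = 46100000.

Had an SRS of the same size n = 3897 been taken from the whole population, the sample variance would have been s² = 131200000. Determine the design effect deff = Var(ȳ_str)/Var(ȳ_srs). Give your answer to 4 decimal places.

Var(ȳ_str) = Σ Wₕ²(1−fₕ)sₕ²/nₕ with Wₕ = Nₕ/24895:
  Private: (8741/24895)²·(1−1161/8741)·82550000/1161 = 7601.3534
  Public: (16154/24895)²·(1−2736/16154)·46100000/2736 = 5892.8914
  → Var(ȳ_str) = 13494.245.
Var(ȳ_srs) = (1 − 3897/24895)·131200000/3897 = 28396.789.
deff = 13494.245 / 28396.789 = 0.4752.

0.4752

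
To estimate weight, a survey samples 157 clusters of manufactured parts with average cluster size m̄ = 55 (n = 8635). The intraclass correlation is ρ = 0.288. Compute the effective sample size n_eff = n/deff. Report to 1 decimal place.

521.7

deff = 1 + (55 − 1)·0.288 = 1 + 15.552 = 16.552.
n_eff = 8635 / 16.552 = 521.7.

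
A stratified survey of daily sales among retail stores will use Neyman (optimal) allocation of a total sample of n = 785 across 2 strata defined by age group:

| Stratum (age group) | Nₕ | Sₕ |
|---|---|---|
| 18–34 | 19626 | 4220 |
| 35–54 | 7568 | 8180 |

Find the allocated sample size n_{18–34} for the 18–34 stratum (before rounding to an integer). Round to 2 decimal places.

449.22

Neyman allocation: nₕ = n·NₕSₕ / Σⱼ NⱼSⱼ.
Σ NⱼSⱼ = 19626·4220 + 7568·8180 = 1.4472796 × 10^8.
n_{18–34} = 785·19626·4220 / (1.4472796 × 10^8) = 449.22.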